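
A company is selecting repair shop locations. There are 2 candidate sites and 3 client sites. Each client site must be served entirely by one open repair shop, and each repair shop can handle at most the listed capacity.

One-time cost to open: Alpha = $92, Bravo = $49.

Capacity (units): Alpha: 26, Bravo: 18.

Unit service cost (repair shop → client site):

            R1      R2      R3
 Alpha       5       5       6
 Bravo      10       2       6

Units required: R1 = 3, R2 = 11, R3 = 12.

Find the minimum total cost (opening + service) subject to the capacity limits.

Minimum total cost: 234

Open {Alpha}: R1→Alpha 5·3=15, R2→Alpha 5·11=55, R3→Alpha 6·12=72.
Loads: Alpha carries 26/26. Service 142; fixed 92; total 234.
Next best feasible plan costs 250.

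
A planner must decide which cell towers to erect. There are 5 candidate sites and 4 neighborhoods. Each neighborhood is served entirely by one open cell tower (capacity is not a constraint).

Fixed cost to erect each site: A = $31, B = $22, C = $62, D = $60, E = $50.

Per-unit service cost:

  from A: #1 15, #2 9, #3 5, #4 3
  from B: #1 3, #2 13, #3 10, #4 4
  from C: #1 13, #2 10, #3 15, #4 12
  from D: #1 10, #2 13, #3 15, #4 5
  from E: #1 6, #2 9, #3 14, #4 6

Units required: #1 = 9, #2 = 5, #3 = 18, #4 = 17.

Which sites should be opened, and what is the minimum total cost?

Open A and B; minimum total cost 266.

For any fixed open set, each neighborhood goes to its cheapest open site; total = fixed + service.
{A, B}: #1→B 3·9=27, #2→A 9·5=45, #3→A 5·18=90, #4→A 3·17=51. Service 213; fixed 53; total 266.
{A, B, E}: #1→B 3·9=27, #2→A 9·5=45, #3→A 5·18=90, #4→A 3·17=51. Service 213; fixed 103; total 316.
{A, E}: service 240 + fixed 81 = 321
{A, B, C, D, E}: service 213 + fixed 225 = 438
No other subset beats 266.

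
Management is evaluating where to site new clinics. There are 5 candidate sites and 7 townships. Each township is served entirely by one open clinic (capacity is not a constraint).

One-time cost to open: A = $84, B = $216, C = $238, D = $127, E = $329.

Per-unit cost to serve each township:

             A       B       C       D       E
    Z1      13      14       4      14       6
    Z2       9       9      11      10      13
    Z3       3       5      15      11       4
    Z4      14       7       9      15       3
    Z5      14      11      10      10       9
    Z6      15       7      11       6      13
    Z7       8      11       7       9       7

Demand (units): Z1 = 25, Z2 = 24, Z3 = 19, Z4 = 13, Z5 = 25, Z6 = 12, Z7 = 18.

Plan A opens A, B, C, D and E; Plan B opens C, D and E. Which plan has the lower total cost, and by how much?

Plan B is cheaper by 257.

Plan A: {A, B, C, D, E}: Z1→C 4·25=100, Z2→A 9·24=216, Z3→A 3·19=57, Z4→E 3·13=39, Z5→E 9·25=225, Z6→D 6·12=72, Z7→C 7·18=126. Service 835; fixed 994; total 1829.
Plan B: {C, D, E}: Z1→C 4·25=100, Z2→D 10·24=240, Z3→E 4·19=76, Z4→E 3·13=39, Z5→E 9·25=225, Z6→D 6·12=72, Z7→C 7·18=126. Service 878; fixed 694; total 1572.
Difference: |1829 − 1572| = 257.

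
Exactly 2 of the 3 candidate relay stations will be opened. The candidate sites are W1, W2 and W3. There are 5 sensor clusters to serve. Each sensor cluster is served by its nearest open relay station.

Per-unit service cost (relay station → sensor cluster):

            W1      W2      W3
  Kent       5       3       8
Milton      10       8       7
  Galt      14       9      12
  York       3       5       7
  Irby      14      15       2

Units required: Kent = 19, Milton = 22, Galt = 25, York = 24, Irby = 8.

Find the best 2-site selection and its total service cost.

Choose W2 and W3; total service cost 572.

With exactly 2 open, each sensor cluster uses its cheapest among the chosen.
{W2, W3}: Kent→W2 3·19=57, Milton→W3 7·22=154, Galt→W2 9·25=225, York→W2 5·24=120, Irby→W3 2·8=16. Service cost 572.
{W1, W3}: service cost 637
{W1, W2}: service cost 642
Among all 3 size-2 choices, {W2, W3} is lowest.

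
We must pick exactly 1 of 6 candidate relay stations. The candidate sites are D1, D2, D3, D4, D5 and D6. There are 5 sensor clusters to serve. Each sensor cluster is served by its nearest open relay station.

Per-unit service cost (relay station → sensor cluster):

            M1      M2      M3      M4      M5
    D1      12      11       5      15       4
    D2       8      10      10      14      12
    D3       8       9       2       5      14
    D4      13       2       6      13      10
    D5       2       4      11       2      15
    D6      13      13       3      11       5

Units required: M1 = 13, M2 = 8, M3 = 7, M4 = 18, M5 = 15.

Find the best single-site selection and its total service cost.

With exactly 1 open, each sensor cluster uses its cheapest among the chosen.
{D5}: M1→D5 2·13=26, M2→D5 4·8=32, M3→D5 11·7=77, M4→D5 2·18=36, M5→D5 15·15=225. Service cost 396.
{D3}: service cost 490
{D6}: service cost 567
Among all 6 size-1 choices, {D5} is lowest.

Choose D5 only; total service cost 396.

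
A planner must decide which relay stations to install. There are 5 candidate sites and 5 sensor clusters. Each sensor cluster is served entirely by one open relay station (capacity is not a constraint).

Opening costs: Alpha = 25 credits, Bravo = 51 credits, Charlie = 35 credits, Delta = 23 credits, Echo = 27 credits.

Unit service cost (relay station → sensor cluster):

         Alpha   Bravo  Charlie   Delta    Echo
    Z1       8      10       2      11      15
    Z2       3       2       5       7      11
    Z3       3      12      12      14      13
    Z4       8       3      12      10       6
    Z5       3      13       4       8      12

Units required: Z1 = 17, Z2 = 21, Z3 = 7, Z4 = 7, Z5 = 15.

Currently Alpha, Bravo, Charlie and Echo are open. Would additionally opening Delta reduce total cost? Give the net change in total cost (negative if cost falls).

Current service cost with {Alpha, Bravo, Charlie, Echo}: 163.
Adding Delta: each sensor cluster re-picks its cheapest; new service cost 163, saving 0.
Extra fixed cost: 23. Net change = 23 − 0 = 23.
(Totals: 301 → 324.)

No — net change +23 (cost rises by 23).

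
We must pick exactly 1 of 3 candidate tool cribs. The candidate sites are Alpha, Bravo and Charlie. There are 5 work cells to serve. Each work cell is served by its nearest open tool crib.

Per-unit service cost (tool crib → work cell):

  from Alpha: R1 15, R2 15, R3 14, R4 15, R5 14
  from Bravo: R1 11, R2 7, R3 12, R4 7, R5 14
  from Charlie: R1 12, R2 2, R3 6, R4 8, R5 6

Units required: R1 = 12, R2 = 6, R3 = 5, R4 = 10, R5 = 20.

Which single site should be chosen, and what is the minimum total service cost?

With exactly 1 open, each work cell uses its cheapest among the chosen.
{Charlie}: R1→Charlie 12·12=144, R2→Charlie 2·6=12, R3→Charlie 6·5=30, R4→Charlie 8·10=80, R5→Charlie 6·20=120. Service cost 386.
{Bravo}: service cost 584
{Alpha}: service cost 770
Among all 3 size-1 choices, {Charlie} is lowest.

Choose Charlie only; total service cost 386.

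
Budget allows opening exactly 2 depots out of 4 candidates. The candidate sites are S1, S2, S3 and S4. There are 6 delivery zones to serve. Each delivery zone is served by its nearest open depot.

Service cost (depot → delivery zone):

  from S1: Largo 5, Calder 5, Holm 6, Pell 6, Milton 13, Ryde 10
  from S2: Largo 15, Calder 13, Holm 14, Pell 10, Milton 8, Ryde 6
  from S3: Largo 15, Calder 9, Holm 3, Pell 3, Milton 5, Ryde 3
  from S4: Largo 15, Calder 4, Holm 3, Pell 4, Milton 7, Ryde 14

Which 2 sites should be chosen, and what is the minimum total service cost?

Choose S1 and S3; total service cost 24.

With exactly 2 open, each delivery zone uses its cheapest among the chosen.
{S1, S3}: Largo→S1 5, Calder→S1 5, Holm→S3 3, Pell→S3 3, Milton→S3 5, Ryde→S3 3. Service cost 24.
{S1, S4}: service cost 33
{S3, S4}: service cost 33
Among all 6 size-2 choices, {S1, S3} is lowest.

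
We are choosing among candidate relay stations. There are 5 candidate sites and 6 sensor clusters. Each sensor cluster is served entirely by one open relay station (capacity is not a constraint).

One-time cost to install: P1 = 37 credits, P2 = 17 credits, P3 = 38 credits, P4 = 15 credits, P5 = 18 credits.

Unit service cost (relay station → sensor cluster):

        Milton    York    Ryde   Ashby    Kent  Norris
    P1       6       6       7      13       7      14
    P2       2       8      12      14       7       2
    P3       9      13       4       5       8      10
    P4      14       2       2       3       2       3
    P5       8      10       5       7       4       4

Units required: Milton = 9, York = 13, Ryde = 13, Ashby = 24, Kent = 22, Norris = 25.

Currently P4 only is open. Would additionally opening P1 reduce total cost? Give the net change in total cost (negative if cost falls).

Yes — net change −35 (cost falls by 35).

Current service cost with {P4}: 369.
Adding P1: each sensor cluster re-picks its cheapest; new service cost 297, saving 72.
Extra fixed cost: 37. Net change = 37 − 72 = -35.
(Totals: 384 → 349.)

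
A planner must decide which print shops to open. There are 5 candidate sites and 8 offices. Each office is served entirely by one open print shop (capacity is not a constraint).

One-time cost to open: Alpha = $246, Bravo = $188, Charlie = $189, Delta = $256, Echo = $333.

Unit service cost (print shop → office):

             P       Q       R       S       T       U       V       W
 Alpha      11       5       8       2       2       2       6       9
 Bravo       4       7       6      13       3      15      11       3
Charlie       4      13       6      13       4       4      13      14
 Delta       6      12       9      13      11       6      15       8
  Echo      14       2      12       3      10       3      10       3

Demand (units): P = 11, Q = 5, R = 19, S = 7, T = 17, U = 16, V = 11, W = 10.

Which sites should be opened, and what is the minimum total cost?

For any fixed open set, each office goes to its cheapest open site; total = fixed + service.
{Alpha}: P→Alpha 11·11=121, Q→Alpha 5·5=25, R→Alpha 8·19=152, S→Alpha 2·7=14, T→Alpha 2·17=34, U→Alpha 2·16=32, V→Alpha 6·11=66, W→Alpha 9·10=90. Service 534; fixed 246; total 780.
{Alpha, Bravo}: service 359 + fixed 434 = 793
{Alpha, Charlie}: P→Charlie 4·11=44, Q→Alpha 5·5=25, R→Charlie 6·19=114, S→Alpha 2·7=14, T→Alpha 2·17=34, U→Alpha 2·16=32, V→Alpha 6·11=66, W→Alpha 9·10=90. Service 419; fixed 435; total 854.
{Alpha, Bravo, Charlie, Delta, Echo}: service 344 + fixed 1212 = 1556
No other subset beats 780.

Open Alpha only; minimum total cost 780.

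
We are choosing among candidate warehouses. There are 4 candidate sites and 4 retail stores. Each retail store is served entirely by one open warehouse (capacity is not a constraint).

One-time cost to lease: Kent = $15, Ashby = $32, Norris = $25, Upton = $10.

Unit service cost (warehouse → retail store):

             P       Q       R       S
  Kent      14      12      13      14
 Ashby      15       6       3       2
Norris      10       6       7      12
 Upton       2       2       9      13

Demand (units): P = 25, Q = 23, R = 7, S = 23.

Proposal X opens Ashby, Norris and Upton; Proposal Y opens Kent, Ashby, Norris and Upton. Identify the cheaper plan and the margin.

Proposal X is cheaper by 15.

Proposal X: {Ashby, Norris, Upton}: P→Upton 2·25=50, Q→Upton 2·23=46, R→Ashby 3·7=21, S→Ashby 2·23=46. Service 163; fixed 67; total 230.
Proposal Y: {Kent, Ashby, Norris, Upton}: P→Upton 2·25=50, Q→Upton 2·23=46, R→Ashby 3·7=21, S→Ashby 2·23=46. Service 163; fixed 82; total 245.
Difference: |230 − 245| = 15.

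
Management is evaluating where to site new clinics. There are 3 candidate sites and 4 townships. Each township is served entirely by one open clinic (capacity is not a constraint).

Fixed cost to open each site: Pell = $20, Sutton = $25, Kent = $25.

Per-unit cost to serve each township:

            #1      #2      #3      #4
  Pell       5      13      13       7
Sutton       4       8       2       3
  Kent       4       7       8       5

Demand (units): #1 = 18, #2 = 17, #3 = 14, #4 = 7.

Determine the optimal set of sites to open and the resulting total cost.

Open Sutton only; minimum total cost 282.

For any fixed open set, each township goes to its cheapest open site; total = fixed + service.
{Sutton}: #1→Sutton 4·18=72, #2→Sutton 8·17=136, #3→Sutton 2·14=28, #4→Sutton 3·7=21. Service 257; fixed 25; total 282.
{Sutton, Kent}: service 240 + fixed 50 = 290
{Pell, Sutton}: service 257 + fixed 45 = 302
{Pell, Sutton, Kent}: service 240 + fixed 70 = 310
No other subset beats 282.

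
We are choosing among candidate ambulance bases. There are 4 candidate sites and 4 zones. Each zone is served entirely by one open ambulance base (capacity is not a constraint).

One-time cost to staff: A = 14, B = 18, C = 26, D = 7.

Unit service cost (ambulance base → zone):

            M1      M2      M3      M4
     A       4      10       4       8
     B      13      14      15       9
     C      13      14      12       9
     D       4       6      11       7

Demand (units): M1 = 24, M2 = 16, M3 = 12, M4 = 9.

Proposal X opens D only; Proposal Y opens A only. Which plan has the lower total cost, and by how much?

Proposal Y is cheaper by 4.

Proposal X: {D}: M1→D 4·24=96, M2→D 6·16=96, M3→D 11·12=132, M4→D 7·9=63. Service 387; fixed 7; total 394.
Proposal Y: {A}: M1→A 4·24=96, M2→A 10·16=160, M3→A 4·12=48, M4→A 8·9=72. Service 376; fixed 14; total 390.
Difference: |394 − 390| = 4.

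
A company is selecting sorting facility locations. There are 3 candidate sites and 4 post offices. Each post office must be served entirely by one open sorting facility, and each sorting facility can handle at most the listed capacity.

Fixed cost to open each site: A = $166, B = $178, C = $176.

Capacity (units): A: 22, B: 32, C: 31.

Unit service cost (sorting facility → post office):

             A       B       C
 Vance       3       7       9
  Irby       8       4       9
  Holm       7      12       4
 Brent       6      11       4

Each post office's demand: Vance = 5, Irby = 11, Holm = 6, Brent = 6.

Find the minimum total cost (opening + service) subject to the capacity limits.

Open {C}: Vance→C 9·5=45, Irby→C 9·11=99, Holm→C 4·6=24, Brent→C 4·6=24.
Loads: C carries 28/31. Service 192; fixed 176; total 368.
Next best feasible plan costs 395.

Minimum total cost: 368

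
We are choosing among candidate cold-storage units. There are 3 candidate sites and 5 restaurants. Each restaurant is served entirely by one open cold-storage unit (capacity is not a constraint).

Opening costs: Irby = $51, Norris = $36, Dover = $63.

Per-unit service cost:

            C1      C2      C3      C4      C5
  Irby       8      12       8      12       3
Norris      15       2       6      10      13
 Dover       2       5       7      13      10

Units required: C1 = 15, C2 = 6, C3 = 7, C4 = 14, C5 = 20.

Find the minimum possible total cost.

Minimum total cost: 434

For any fixed open set, each restaurant goes to its cheapest open site; total = fixed + service.
{Irby, Norris, Dover}: C1→Dover 2·15=30, C2→Norris 2·6=12, C3→Norris 6·7=42, C4→Norris 10·14=140, C5→Irby 3·20=60. Service 284; fixed 150; total 434.
{Irby, Dover}: service 337 + fixed 114 = 451
{Irby, Norris}: service 374 + fixed 87 = 461
{Norris}: service 679 + fixed 36 = 715
No other subset beats 434.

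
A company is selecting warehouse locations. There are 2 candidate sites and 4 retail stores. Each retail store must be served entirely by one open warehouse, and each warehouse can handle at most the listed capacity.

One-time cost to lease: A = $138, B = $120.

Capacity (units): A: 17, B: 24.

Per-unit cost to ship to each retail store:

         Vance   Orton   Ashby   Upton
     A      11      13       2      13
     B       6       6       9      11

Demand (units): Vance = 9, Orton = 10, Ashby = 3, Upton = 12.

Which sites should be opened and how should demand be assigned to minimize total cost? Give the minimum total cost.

Open {A, B}: Vance→B 6·9=54, Orton→B 6·10=60, Ashby→A 2·3=6, Upton→A 13·12=156.
Loads: A carries 15/17, B carries 19/24. Service 276; fixed 258; total 534.
Next best feasible plan costs 555.

Minimum total cost: 534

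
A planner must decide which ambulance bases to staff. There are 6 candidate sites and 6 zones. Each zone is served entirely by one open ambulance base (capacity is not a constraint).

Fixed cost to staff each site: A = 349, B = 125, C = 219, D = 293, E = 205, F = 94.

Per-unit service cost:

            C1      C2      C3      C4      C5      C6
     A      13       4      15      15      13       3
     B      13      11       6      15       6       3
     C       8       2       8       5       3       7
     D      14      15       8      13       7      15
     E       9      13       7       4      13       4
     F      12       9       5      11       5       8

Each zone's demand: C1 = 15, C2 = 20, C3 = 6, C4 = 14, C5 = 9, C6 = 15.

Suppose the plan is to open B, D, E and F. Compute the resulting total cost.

Total cost: 1208

Each zone is assigned to its cheapest site among the open ones.
{B, D, E, F}: C1→E 9·15=135, C2→F 9·20=180, C3→F 5·6=30, C4→E 4·14=56, C5→F 5·9=45, C6→B 3·15=45. Service 491; fixed 717; total 1208.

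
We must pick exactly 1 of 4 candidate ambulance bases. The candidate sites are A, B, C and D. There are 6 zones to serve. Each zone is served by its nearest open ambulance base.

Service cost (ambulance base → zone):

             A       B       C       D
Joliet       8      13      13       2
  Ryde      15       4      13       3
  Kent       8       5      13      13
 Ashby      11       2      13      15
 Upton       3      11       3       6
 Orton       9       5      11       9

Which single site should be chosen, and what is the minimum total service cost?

With exactly 1 open, each zone uses its cheapest among the chosen.
{B}: Joliet→B 13, Ryde→B 4, Kent→B 5, Ashby→B 2, Upton→B 11, Orton→B 5. Service cost 40.
{D}: service cost 48
{A}: service cost 54
Among all 4 size-1 choices, {B} is lowest.

Choose B only; total service cost 40.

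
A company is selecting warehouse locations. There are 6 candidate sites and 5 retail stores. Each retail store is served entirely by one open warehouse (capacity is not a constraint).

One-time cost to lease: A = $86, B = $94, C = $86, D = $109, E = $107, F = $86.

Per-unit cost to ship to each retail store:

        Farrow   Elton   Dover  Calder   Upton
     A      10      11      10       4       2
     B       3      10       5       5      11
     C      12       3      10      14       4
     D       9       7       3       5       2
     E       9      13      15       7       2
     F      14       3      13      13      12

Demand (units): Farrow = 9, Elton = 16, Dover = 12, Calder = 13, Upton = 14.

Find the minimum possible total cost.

Minimum total cost: 431

For any fixed open set, each retail store goes to its cheapest open site; total = fixed + service.
{D}: Farrow→D 9·9=81, Elton→D 7·16=112, Dover→D 3·12=36, Calder→D 5·13=65, Upton→D 2·14=28. Service 322; fixed 109; total 431.
{B, C}: service 256 + fixed 180 = 436
{C, D}: service 258 + fixed 195 = 453
{A, B, C, D, E, F}: service 191 + fixed 568 = 759
No other subset beats 431.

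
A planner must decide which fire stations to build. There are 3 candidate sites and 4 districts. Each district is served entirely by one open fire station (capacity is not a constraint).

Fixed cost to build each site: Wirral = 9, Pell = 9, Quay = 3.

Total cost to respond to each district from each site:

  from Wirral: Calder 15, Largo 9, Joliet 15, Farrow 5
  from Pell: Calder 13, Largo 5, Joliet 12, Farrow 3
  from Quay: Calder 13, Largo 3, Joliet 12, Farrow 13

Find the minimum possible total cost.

Minimum total cost: 42

For any fixed open set, each district goes to its cheapest open site; total = fixed + service.
{Pell}: Calder→Pell 13, Largo→Pell 5, Joliet→Pell 12, Farrow→Pell 3. Service 33; fixed 9; total 42.
{Pell, Quay}: service 31 + fixed 12 = 43
{Quay}: Calder→Quay 13, Largo→Quay 3, Joliet→Quay 12, Farrow→Quay 13. Service 41; fixed 3; total 44.
{Wirral, Pell, Quay}: Calder→Pell 13, Largo→Quay 3, Joliet→Pell 12, Farrow→Pell 3. Service 31; fixed 21; total 52.
No other subset beats 42.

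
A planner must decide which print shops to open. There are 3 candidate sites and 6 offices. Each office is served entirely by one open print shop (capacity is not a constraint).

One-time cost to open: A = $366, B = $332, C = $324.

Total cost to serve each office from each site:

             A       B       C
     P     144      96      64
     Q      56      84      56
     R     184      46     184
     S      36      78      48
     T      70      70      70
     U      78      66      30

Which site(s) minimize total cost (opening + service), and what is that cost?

For any fixed open set, each office goes to its cheapest open site; total = fixed + service.
{B}: P→B 96, Q→B 84, R→B 46, S→B 78, T→B 70, U→B 66. Service 440; fixed 332; total 772.
{C}: P→C 64, Q→C 56, R→C 184, S→C 48, T→C 70, U→C 30. Service 452; fixed 324; total 776.
{A}: service 568 + fixed 366 = 934
{A, B, C}: P→C 64, Q→A 56, R→B 46, S→A 36, T→A 70, U→C 30. Service 302; fixed 1022; total 1324.
(All 7 nonempty subsets were checked; B only is lowest.)

Open B only; minimum total cost 772.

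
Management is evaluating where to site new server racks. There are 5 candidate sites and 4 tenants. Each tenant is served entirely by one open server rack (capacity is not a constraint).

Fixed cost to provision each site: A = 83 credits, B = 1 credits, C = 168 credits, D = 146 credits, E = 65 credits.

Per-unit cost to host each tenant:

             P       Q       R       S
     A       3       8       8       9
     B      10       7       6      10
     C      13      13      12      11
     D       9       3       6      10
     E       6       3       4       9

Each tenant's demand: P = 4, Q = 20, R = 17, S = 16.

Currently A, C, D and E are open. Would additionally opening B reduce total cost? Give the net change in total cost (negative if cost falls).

Current service cost with {A, C, D, E}: 284.
Adding B: each tenant re-picks its cheapest; new service cost 284, saving 0.
Extra fixed cost: 1. Net change = 1 − 0 = 1.
(Totals: 746 → 747.)

No — net change +1 (cost rises by 1).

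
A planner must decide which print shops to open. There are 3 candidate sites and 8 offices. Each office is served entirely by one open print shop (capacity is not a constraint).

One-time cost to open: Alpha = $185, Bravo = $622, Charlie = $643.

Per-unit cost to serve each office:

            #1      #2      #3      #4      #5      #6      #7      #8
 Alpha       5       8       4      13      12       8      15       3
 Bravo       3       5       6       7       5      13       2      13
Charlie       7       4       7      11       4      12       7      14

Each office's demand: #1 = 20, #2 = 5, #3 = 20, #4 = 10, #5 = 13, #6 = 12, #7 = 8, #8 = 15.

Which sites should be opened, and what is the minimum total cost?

Open Alpha only; minimum total cost 952.

For any fixed open set, each office goes to its cheapest open site; total = fixed + service.
{Alpha}: #1→Alpha 5·20=100, #2→Alpha 8·5=40, #3→Alpha 4·20=80, #4→Alpha 13·10=130, #5→Alpha 12·13=156, #6→Alpha 8·12=96, #7→Alpha 15·8=120, #8→Alpha 3·15=45. Service 767; fixed 185; total 952.
{Alpha, Bravo}: service 457 + fixed 807 = 1264
{Bravo}: #1→Bravo 3·20=60, #2→Bravo 5·5=25, #3→Bravo 6·20=120, #4→Bravo 7·10=70, #5→Bravo 5·13=65, #6→Bravo 13·12=156, #7→Bravo 2·8=16, #8→Bravo 13·15=195. Service 707; fixed 622; total 1329.
{Alpha, Bravo, Charlie}: #1→Bravo 3·20=60, #2→Charlie 4·5=20, #3→Alpha 4·20=80, #4→Bravo 7·10=70, #5→Charlie 4·13=52, #6→Alpha 8·12=96, #7→Bravo 2·8=16, #8→Alpha 3·15=45. Service 439; fixed 1450; total 1889.
No other subset beats 952.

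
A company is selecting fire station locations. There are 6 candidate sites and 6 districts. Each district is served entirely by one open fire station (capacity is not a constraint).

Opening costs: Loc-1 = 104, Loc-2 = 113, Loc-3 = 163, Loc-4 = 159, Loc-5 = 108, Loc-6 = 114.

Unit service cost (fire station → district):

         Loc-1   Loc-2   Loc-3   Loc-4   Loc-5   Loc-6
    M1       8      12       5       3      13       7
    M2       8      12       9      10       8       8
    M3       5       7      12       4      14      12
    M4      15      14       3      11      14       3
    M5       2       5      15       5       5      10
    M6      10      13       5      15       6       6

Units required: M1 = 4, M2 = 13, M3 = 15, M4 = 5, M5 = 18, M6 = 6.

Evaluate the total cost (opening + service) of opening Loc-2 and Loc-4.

Total cost: 697

Each district is assigned to its cheapest site among the open ones.
{Loc-2, Loc-4}: M1→Loc-4 3·4=12, M2→Loc-4 10·13=130, M3→Loc-4 4·15=60, M4→Loc-4 11·5=55, M5→Loc-2 5·18=90, M6→Loc-2 13·6=78. Service 425; fixed 272; total 697.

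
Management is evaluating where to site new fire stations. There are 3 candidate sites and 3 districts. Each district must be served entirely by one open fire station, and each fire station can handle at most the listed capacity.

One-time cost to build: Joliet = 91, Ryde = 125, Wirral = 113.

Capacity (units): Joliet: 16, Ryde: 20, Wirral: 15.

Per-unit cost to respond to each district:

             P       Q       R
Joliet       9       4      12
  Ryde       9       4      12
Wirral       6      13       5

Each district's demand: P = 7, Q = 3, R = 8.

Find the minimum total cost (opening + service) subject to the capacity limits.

Open {Ryde}: P→Ryde 9·7=63, Q→Ryde 4·3=12, R→Ryde 12·8=96.
Loads: Ryde carries 18/20. Service 171; fixed 125; total 296.
Next best feasible plan costs 298.

Minimum total cost: 296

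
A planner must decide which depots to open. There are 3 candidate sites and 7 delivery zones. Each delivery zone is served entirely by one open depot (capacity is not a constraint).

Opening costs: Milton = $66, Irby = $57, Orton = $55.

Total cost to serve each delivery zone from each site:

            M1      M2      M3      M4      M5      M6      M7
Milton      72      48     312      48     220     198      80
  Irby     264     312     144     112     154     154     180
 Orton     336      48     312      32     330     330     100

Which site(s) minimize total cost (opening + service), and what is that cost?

Open Milton and Irby; minimum total cost 823.

For any fixed open set, each delivery zone goes to its cheapest open site; total = fixed + service.
{Milton, Irby}: M1→Milton 72, M2→Milton 48, M3→Irby 144, M4→Milton 48, M5→Irby 154, M6→Irby 154, M7→Milton 80. Service 700; fixed 123; total 823.
{Milton, Irby, Orton}: service 684 + fixed 178 = 862
{Irby, Orton}: service 896 + fixed 112 = 1008
{Orton}: service 1488 + fixed 55 = 1543
No other subset beats 823.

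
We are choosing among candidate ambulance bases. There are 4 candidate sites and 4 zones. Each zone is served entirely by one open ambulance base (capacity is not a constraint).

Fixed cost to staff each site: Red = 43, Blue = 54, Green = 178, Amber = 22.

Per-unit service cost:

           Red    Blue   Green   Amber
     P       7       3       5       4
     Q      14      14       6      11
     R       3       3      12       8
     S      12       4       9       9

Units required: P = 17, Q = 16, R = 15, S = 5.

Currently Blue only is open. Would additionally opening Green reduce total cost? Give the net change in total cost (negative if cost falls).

Current service cost with {Blue}: 340.
Adding Green: each zone re-picks its cheapest; new service cost 212, saving 128.
Extra fixed cost: 178. Net change = 178 − 128 = 50.
(Totals: 394 → 444.)

No — net change +50 (cost rises by 50).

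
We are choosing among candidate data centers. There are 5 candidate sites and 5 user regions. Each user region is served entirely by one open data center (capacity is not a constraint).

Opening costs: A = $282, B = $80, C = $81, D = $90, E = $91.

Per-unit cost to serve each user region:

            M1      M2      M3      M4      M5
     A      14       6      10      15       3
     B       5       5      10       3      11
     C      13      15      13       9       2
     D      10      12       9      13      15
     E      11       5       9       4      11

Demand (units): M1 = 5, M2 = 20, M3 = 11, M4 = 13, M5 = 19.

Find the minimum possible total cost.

Minimum total cost: 473

For any fixed open set, each user region goes to its cheapest open site; total = fixed + service.
{B, C}: M1→B 5·5=25, M2→B 5·20=100, M3→B 10·11=110, M4→B 3·13=39, M5→C 2·19=38. Service 312; fixed 161; total 473.
{C, E}: service 344 + fixed 172 = 516
{B, C, D}: service 301 + fixed 251 = 552
{A, B, C, D, E}: M1→B 5·5=25, M2→B 5·20=100, M3→D 9·11=99, M4→B 3·13=39, M5→C 2·19=38. Service 301; fixed 624; total 925.
No other subset beats 473.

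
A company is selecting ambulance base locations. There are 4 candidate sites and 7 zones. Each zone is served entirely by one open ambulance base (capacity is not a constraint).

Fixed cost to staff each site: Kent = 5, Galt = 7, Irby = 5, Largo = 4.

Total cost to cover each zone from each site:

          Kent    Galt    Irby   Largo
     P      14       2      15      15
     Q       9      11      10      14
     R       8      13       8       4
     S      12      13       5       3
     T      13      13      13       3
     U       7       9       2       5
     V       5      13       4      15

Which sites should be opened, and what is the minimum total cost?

Open Galt, Irby and Largo; minimum total cost 44.

For any fixed open set, each zone goes to its cheapest open site; total = fixed + service.
{Galt, Irby, Largo}: P→Galt 2, Q→Irby 10, R→Largo 4, S→Largo 3, T→Largo 3, U→Irby 2, V→Irby 4. Service 28; fixed 16; total 44.
{Kent, Galt, Largo}: P→Galt 2, Q→Kent 9, R→Largo 4, S→Largo 3, T→Largo 3, U→Largo 5, V→Kent 5. Service 31; fixed 16; total 47.
{Kent, Galt, Irby, Largo}: service 27 + fixed 21 = 48
{Largo}: service 59 + fixed 4 = 63
(All 15 nonempty subsets were checked; Galt, Irby and Largo is lowest.)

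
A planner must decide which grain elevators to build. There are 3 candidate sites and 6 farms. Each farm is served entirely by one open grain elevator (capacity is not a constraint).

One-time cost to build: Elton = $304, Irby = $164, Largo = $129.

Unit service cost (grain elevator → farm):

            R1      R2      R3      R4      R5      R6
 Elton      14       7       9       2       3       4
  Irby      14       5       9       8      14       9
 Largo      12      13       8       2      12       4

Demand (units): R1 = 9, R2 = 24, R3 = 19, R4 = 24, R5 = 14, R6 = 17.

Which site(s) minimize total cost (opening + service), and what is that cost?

For any fixed open set, each farm goes to its cheapest open site; total = fixed + service.
{Elton}: R1→Elton 14·9=126, R2→Elton 7·24=168, R3→Elton 9·19=171, R4→Elton 2·24=48, R5→Elton 3·14=42, R6→Elton 4·17=68. Service 623; fixed 304; total 927.
{Irby, Largo}: R1→Largo 12·9=108, R2→Irby 5·24=120, R3→Largo 8·19=152, R4→Largo 2·24=48, R5→Largo 12·14=168, R6→Largo 4·17=68. Service 664; fixed 293; total 957.
{Largo}: service 856 + fixed 129 = 985
{Elton, Irby, Largo}: service 538 + fixed 597 = 1135
No other subset beats 927.

Open Elton only; minimum total cost 927.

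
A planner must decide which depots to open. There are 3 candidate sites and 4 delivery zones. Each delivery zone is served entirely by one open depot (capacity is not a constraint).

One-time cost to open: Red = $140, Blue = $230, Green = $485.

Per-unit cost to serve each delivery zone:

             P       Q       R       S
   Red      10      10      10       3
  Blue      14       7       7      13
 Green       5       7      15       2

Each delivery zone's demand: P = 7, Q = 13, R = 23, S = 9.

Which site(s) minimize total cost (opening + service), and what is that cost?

Open Red only; minimum total cost 597.

For any fixed open set, each delivery zone goes to its cheapest open site; total = fixed + service.
{Red}: P→Red 10·7=70, Q→Red 10·13=130, R→Red 10·23=230, S→Red 3·9=27. Service 457; fixed 140; total 597.
{Blue}: P→Blue 14·7=98, Q→Blue 7·13=91, R→Blue 7·23=161, S→Blue 13·9=117. Service 467; fixed 230; total 697.
{Red, Blue}: service 349 + fixed 370 = 719
{Red, Blue, Green}: service 305 + fixed 855 = 1160
No other subset beats 597.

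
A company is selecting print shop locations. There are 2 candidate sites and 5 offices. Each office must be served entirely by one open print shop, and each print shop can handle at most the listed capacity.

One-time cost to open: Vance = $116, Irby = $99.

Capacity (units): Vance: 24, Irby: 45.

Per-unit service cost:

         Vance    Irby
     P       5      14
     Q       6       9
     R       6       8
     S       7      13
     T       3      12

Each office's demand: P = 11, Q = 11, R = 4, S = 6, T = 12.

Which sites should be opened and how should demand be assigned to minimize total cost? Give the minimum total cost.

Minimum total cost: 515

Open {Vance, Irby}: P→Vance 5·11=55, Q→Irby 9·11=99, R→Irby 8·4=32, S→Irby 13·6=78, T→Vance 3·12=36.
Loads: Vance carries 23/24, Irby carries 21/45. Service 300; fixed 215; total 515.
Next best feasible plan costs 570.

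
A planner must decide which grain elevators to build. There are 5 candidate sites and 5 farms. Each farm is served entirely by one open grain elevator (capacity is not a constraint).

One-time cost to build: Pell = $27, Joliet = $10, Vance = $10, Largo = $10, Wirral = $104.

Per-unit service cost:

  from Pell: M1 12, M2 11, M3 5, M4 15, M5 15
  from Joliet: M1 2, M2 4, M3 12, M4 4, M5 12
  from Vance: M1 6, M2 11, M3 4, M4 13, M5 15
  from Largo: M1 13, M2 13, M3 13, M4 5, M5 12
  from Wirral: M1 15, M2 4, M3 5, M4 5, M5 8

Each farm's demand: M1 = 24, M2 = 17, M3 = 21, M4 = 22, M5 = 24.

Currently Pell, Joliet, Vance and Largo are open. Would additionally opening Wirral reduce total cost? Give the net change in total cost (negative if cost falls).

No — net change +8 (cost rises by 8).

Current service cost with {Pell, Joliet, Vance, Largo}: 576.
Adding Wirral: each farm re-picks its cheapest; new service cost 480, saving 96.
Extra fixed cost: 104. Net change = 104 − 96 = 8.
(Totals: 633 → 641.)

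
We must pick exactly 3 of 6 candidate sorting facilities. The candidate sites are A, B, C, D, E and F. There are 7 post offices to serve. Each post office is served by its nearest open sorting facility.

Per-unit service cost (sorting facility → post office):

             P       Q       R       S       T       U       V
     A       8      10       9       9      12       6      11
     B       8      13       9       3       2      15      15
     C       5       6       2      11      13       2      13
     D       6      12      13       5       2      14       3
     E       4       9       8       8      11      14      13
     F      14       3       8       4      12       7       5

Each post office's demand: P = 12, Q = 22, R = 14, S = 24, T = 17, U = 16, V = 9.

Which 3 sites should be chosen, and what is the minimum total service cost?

With exactly 3 open, each post office uses its cheapest among the chosen.
{B, C, F}: P→C 5·12=60, Q→F 3·22=66, R→C 2·14=28, S→B 3·24=72, T→B 2·17=34, U→C 2·16=32, V→F 5·9=45. Service cost 337.
{C, D, F}: service cost 343
{B, C, D}: service cost 385
Among all 20 size-3 choices, {B, C, F} is lowest.

Choose B, C and F; total service cost 337.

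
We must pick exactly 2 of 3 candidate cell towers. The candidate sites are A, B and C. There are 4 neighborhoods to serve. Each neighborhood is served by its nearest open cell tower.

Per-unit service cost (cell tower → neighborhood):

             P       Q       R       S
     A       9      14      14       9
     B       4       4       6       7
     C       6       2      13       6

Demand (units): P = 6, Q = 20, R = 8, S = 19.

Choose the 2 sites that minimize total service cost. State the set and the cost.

Choose B and C; total service cost 226.

With exactly 2 open, each neighborhood uses its cheapest among the chosen.
{B, C}: P→B 4·6=24, Q→C 2·20=40, R→B 6·8=48, S→C 6·19=114. Service cost 226.
{A, B}: service cost 285
{A, C}: service cost 294
Among all 3 size-2 choices, {B, C} is lowest.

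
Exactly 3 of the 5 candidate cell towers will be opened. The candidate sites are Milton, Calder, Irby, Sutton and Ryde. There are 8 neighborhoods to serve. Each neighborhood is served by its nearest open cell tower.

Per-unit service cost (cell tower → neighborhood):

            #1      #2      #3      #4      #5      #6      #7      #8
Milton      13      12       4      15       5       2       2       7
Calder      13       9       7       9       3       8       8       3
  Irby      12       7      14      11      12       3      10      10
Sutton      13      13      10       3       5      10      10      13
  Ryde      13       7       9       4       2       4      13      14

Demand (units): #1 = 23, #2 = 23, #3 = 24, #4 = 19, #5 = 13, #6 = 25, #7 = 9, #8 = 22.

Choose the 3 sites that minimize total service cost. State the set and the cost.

Choose Milton, Calder and Ryde; total service cost 792.

With exactly 3 open, each neighborhood uses its cheapest among the chosen.
{Milton, Calder, Ryde}: #1→Milton 13·23=299, #2→Ryde 7·23=161, #3→Milton 4·24=96, #4→Ryde 4·19=76, #5→Ryde 2·13=26, #6→Milton 2·25=50, #7→Milton 2·9=18, #8→Calder 3·22=66. Service cost 792.
{Milton, Calder, Sutton}: service cost 832
{Milton, Irby, Ryde}: service cost 857
Among all 10 size-3 choices, {Milton, Calder, Ryde} is lowest.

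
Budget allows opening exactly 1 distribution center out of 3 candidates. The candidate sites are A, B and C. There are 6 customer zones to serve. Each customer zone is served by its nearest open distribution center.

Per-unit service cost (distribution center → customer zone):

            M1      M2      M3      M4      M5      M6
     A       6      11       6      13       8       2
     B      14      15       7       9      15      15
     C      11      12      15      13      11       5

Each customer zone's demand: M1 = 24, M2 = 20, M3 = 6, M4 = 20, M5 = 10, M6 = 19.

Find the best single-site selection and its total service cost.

Choose A only; total service cost 778.

With exactly 1 open, each customer zone uses its cheapest among the chosen.
{A}: M1→A 6·24=144, M2→A 11·20=220, M3→A 6·6=36, M4→A 13·20=260, M5→A 8·10=80, M6→A 2·19=38. Service cost 778.
{C}: service cost 1059
{B}: service cost 1293
Among all 3 size-1 choices, {A} is lowest.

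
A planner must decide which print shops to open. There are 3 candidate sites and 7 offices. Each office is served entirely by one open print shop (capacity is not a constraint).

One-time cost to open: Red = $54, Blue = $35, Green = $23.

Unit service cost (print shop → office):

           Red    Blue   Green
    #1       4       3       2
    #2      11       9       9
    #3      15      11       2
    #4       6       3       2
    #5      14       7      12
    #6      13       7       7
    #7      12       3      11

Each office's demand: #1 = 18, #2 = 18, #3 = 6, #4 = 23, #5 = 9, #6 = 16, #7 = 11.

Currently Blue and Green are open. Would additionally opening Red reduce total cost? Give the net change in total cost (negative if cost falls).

No — net change +54 (cost rises by 54).

Current service cost with {Blue, Green}: 464.
Adding Red: each office re-picks its cheapest; new service cost 464, saving 0.
Extra fixed cost: 54. Net change = 54 − 0 = 54.
(Totals: 522 → 576.)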